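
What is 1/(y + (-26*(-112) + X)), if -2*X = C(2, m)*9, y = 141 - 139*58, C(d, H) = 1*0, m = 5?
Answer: -1/5009 ≈ -0.00019964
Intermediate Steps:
C(d, H) = 0
y = -7921 (y = 141 - 8062 = -7921)
X = 0 (X = -0*9 = -½*0 = 0)
1/(y + (-26*(-112) + X)) = 1/(-7921 + (-26*(-112) + 0)) = 1/(-7921 + (2912 + 0)) = 1/(-7921 + 2912) = 1/(-5009) = -1/5009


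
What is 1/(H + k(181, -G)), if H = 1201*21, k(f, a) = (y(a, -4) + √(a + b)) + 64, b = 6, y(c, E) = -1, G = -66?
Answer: 2107/53273382 - √2/106546764 ≈ 3.9537e-5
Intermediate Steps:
k(f, a) = 63 + √(6 + a) (k(f, a) = (-1 + √(a + 6)) + 64 = (-1 + √(6 + a)) + 64 = 63 + √(6 + a))
H = 25221
1/(H + k(181, -G)) = 1/(25221 + (63 + √(6 - 1*(-66)))) = 1/(25221 + (63 + √(6 + 66))) = 1/(25221 + (63 + √72)) = 1/(25221 + (63 + 6*√2)) = 1/(25284 + 6*√2)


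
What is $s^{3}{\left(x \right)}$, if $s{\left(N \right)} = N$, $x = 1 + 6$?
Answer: $343$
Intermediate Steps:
$x = 7$
$s^{3}{\left(x \right)} = 7^{3} = 343$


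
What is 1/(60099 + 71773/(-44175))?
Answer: 44175/2654801552 ≈ 1.6640e-5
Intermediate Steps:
1/(60099 + 71773/(-44175)) = 1/(60099 + 71773*(-1/44175)) = 1/(60099 - 71773/44175) = 1/(2654801552/44175) = 44175/2654801552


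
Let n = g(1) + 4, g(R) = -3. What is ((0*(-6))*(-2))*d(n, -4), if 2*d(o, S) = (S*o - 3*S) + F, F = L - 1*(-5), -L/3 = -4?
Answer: 0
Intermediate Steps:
L = 12 (L = -3*(-4) = 12)
F = 17 (F = 12 - 1*(-5) = 12 + 5 = 17)
n = 1 (n = -3 + 4 = 1)
d(o, S) = 17/2 - 3*S/2 + S*o/2 (d(o, S) = ((S*o - 3*S) + 17)/2 = ((-3*S + S*o) + 17)/2 = (17 - 3*S + S*o)/2 = 17/2 - 3*S/2 + S*o/2)
((0*(-6))*(-2))*d(n, -4) = ((0*(-6))*(-2))*(17/2 - 3/2*(-4) + (½)*(-4)*1) = (0*(-2))*(17/2 + 6 - 2) = 0*(25/2) = 0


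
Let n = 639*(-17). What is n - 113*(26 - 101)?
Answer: -2388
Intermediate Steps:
n = -10863
n - 113*(26 - 101) = -10863 - 113*(26 - 101) = -10863 - 113*(-75) = -10863 - 1*(-8475) = -10863 + 8475 = -2388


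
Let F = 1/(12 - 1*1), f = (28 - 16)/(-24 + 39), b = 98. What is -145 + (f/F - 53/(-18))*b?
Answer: 45268/45 ≈ 1006.0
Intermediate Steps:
f = ⅘ (f = 12/15 = 12*(1/15) = ⅘ ≈ 0.80000)
F = 1/11 (F = 1/(12 - 1) = 1/11 ≈ 0.090909)
-145 + (f/F - 53/(-18))*b = -145 + (4/(5*(1/11)) - 53/(-18))*98 = -145 + ((⅘)*11 - 53*(-1/18))*98 = -145 + (44/5 + 53/18)*98 = -145 + (1057/90)*98 = -145 + 51793/45 = 45268/45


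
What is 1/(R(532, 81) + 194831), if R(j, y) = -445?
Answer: 1/194386 ≈ 5.1444e-6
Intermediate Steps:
1/(R(532, 81) + 194831) = 1/(-445 + 194831) = 1/194386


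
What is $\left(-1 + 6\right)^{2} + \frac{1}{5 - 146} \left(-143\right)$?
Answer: $\frac{3668}{141} \approx 26.014$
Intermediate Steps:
$\left(-1 + 6\right)^{2} + \frac{1}{5 - 146} \left(-143\right) = 5^{2} + \frac{1}{-141} \left(-143\right) = 25 - - \frac{143}{141} = 25 + \frac{143}{141} = \frac{3668}{141}$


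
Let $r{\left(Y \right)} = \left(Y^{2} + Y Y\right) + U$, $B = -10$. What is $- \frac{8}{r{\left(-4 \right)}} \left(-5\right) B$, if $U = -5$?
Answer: $- \frac{400}{27} \approx -14.815$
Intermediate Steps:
$r{\left(Y \right)} = -5 + 2 Y^{2}$ ($r{\left(Y \right)} = \left(Y^{2} + Y Y\right) - 5 = \left(Y^{2} + Y^{2}\right) - 5 = 2 Y^{2} - 5 = -5 + 2 Y^{2}$)
$- \frac{8}{r{\left(-4 \right)}} \left(-5\right) B = - \frac{8}{-5 + 2 \left(-4\right)^{2}} \left(-5\right) \left(-10\right) = - \frac{8}{-5 + 2 \cdot 16} \left(-5\right) \left(-10\right) = - \frac{8}{-5 + 32} \left(-5\right) \left(-10\right) = - \frac{8}{27} \left(-5\right) \left(-10\right) = \left(-8\right) \frac{1}{27} \left(-5\right) \left(-10\right) = \left(- \frac{8}{27}\right) \left(-5\right) \left(-10\right) = \frac{40}{27} \left(-10\right) = - \frac{400}{27}$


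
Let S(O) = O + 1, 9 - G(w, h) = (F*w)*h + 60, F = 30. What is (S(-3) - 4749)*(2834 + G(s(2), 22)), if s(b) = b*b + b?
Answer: 5591927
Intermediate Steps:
s(b) = b + b² (s(b) = b² + b = b + b²)
G(w, h) = -51 - 30*h*w (G(w, h) = 9 - ((30*w)*h + 60) = 9 - (30*h*w + 60) = 9 - (60 + 30*h*w) = 9 + (-60 - 30*h*w) = -51 - 30*h*w)
S(O) = 1 + O
(S(-3) - 4749)*(2834 + G(s(2), 22)) = ((1 - 3) - 4749)*(2834 + (-51 - 30*22*2*(1 + 2))) = (-2 - 4749)*(2834 + (-51 - 30*22*2*3)) = -4751*(2834 + (-51 - 30*22*6)) = -4751*(2834 + (-51 - 3960)) = -4751*(2834 - 4011) = -4751*(-1177) = 5591927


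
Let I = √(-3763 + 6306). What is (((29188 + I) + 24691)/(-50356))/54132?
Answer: -53879/2725870992 - √2543/2725870992 ≈ -1.9784e-5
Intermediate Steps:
I = √2543 ≈ 50.428
(((29188 + I) + 24691)/(-50356))/54132 = (((29188 + √2543) + 24691)/(-50356))/54132 = ((53879 + √2543)*(-1/50356))*(1/54132) = (-53879/50356 - √2543/50356)*(1/54132) = -53879/2725870992 - √2543/2725870992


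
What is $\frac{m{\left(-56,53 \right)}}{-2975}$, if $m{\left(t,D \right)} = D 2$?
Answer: $- \frac{106}{2975} \approx -0.03563$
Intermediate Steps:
$m{\left(t,D \right)} = 2 D$
$\frac{m{\left(-56,53 \right)}}{-2975} = \frac{2 \cdot 53}{-2975} = 106 \left(- \frac{1}{2975}\right) = - \frac{106}{2975}$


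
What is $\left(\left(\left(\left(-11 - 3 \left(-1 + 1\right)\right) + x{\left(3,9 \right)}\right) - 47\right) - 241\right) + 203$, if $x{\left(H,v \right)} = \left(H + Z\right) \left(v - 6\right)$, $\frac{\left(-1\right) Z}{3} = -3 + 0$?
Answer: $-60$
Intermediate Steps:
$Z = 9$ ($Z = - 3 \left(-3 + 0\right) = \left(-3\right) \left(-3\right) = 9$)
$x{\left(H,v \right)} = \left(-6 + v\right) \left(9 + H\right)$ ($x{\left(H,v \right)} = \left(H + 9\right) \left(v - 6\right) = \left(9 + H\right) \left(-6 + v\right) = \left(-6 + v\right) \left(9 + H\right)$)
$\left(\left(\left(\left(-11 - 3 \left(-1 + 1\right)\right) + x{\left(3,9 \right)}\right) - 47\right) - 241\right) + 203 = \left(\left(\left(\left(-11 - 3 \left(-1 + 1\right)\right) + \left(-54 - 18 + 9 \cdot 9 + 3 \cdot 9\right)\right) - 47\right) - 241\right) + 203 = \left(\left(\left(\left(-11 - 3 \cdot 0\right) + \left(-54 - 18 + 81 + 27\right)\right) - 47\right) - 241\right) + 203 = \left(\left(\left(\left(-11 - 0\right) + 36\right) - 47\right) - 241\right) + 203 = \left(\left(\left(\left(-11 + 0\right) + 36\right) - 47\right) - 241\right) + 203 = \left(\left(\left(-11 + 36\right) - 47\right) - 241\right) + 203 = \left(\left(25 - 47\right) - 241\right) + 203 = \left(-22 - 241\right) + 203 = -263 + 203 = -60$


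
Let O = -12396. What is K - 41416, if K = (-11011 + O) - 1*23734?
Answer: -88557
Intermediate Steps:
K = -47141 (K = (-11011 - 12396) - 1*23734 = -23407 - 23734 = -47141)
K - 41416 = -47141 - 41416 = -88557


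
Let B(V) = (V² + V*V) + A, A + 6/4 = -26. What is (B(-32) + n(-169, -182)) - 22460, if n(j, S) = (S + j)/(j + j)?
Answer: -265700/13 ≈ -20438.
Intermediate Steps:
A = -55/2 (A = -3/2 - 26 = -55/2 ≈ -27.500)
n(j, S) = (S + j)/(2*j) (n(j, S) = (S + j)/((2*j)) = (S + j)*(1/(2*j)) = (S + j)/(2*j))
B(V) = -55/2 + 2*V² (B(V) = (V² + V*V) - 55/2 = (V² + V²) - 55/2 = 2*V² - 55/2 = -55/2 + 2*V²)
(B(-32) + n(-169, -182)) - 22460 = ((-55/2 + 2*(-32)²) + (½)*(-182 - 169)/(-169)) - 22460 = ((-55/2 + 2*1024) + (½)*(-1/169)*(-351)) - 22460 = ((-55/2 + 2048) + 27/26) - 22460 = (4041/2 + 27/26) - 22460 = 26280/13 - 22460 = -265700/13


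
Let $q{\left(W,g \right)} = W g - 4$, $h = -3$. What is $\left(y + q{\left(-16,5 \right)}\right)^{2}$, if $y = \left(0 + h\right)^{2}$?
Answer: $5625$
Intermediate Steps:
$q{\left(W,g \right)} = -4 + W g$
$y = 9$ ($y = \left(0 - 3\right)^{2} = \left(-3\right)^{2} = 9$)
$\left(y + q{\left(-16,5 \right)}\right)^{2} = \left(9 - 84\right)^{2} = \left(-75\right)^{2} = 5625$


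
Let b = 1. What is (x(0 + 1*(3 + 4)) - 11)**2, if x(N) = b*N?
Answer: 16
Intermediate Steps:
x(N) = N (x(N) = 1*N = N)
(x(0 + 1*(3 + 4)) - 11)**2 = ((0 + 1*(3 + 4)) - 11)**2 = ((0 + 1*7) - 11)**2 = ((0 + 7) - 11)**2 = (7 - 11)**2 = (-4)**2 = 16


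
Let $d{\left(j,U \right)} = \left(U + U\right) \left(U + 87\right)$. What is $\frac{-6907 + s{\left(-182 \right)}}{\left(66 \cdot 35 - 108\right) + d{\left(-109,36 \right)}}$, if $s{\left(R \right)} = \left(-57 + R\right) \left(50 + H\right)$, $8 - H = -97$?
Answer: $- \frac{21976}{5529} \approx -3.9747$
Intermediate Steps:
$H = 105$ ($H = 8 - -97 = 8 + 97 = 105$)
$d{\left(j,U \right)} = 2 U \left(87 + U\right)$
$s{\left(R \right)} = -8835 + 155 R$ ($s{\left(R \right)} = \left(-57 + R\right) \left(50 + 105\right) = \left(-57 + R\right) 155 = -8835 + 155 R$)
$\frac{-6907 + s{\left(-182 \right)}}{\left(66 \cdot 35 - 108\right) + d{\left(-109,36 \right)}} = \frac{-6907 + \left(-8835 + 155 \left(-182\right)\right)}{\left(66 \cdot 35 - 108\right) + 2 \cdot 36 \left(87 + 36\right)} = \frac{-6907 - 37045}{\left(2310 - 108\right) + 2 \cdot 36 \cdot 123} = \frac{-6907 - 37045}{2202 + 8856} = - \frac{43952}{11058} = \left(-43952\right) \frac{1}{11058} = - \frac{21976}{5529}$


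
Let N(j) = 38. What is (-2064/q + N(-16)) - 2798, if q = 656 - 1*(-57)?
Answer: -1969944/713 ≈ -2762.9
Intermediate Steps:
q = 713 (q = 656 + 57 = 713)
(-2064/q + N(-16)) - 2798 = (-2064/713 + 38) - 2798 = 25030/713 - 2798 = -1969944/713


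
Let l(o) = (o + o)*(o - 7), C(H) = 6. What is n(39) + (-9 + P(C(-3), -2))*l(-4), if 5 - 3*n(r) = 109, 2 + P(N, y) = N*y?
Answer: -6176/3 ≈ -2058.7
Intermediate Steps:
P(N, y) = -2 + N*y
l(o) = 2*o*(-7 + o) (l(o) = (2*o)*(-7 + o) = 2*o*(-7 + o))
n(r) = -104/3 (n(r) = 5/3 - ⅓*109 = 5/3 - 109/3 = -104/3)
n(39) + (-9 + P(C(-3), -2))*l(-4) = -104/3 + (-9 + (-2 + 6*(-2)))*(2*(-4)*(-7 - 4)) = -104/3 + (-9 + (-2 - 12))*(2*(-4)*(-11)) = -104/3 + (-9 - 14)*88 = -104/3 - 23*88 = -104/3 - 2024 = -6176/3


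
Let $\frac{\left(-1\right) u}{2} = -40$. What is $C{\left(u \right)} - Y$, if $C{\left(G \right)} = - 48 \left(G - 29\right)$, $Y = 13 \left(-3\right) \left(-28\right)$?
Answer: $-3540$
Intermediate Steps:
$u = 80$ ($u = \left(-2\right) \left(-40\right) = 80$)
$Y = 1092$ ($Y = \left(-39\right) \left(-28\right) = 1092$)
$C{\left(G \right)} = 1392 - 48 G$ ($C{\left(G \right)} = - 48 \left(-29 + G\right) = 1392 - 48 G$)
$C{\left(u \right)} - Y = \left(1392 - 3840\right) - 1092 = -2448 - 1092 = -3540$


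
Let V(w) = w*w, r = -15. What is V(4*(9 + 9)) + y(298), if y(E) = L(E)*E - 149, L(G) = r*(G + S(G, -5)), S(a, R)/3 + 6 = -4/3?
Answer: -1228685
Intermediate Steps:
S(a, R) = -22 (S(a, R) = -18 + 3*(-4/3) = -18 - 4 = -22)
L(G) = 330 - 15*G (L(G) = -15*(G - 22) = -15*(-22 + G) = 330 - 15*G)
y(E) = -149 + E*(330 - 15*E) (y(E) = (330 - 15*E)*E - 149 = E*(330 - 15*E) - 149 = -149 + E*(330 - 15*E))
V(w) = w**2
V(4*(9 + 9)) + y(298) = (4*(9 + 9))**2 + (-149 + 15*298*(22 - 1*298)) = (4*18)**2 + (-149 + 15*298*(22 - 298)) = 72**2 + (-149 + 15*298*(-276)) = 5184 + (-149 - 1233720) = 5184 - 1233869 = -1228685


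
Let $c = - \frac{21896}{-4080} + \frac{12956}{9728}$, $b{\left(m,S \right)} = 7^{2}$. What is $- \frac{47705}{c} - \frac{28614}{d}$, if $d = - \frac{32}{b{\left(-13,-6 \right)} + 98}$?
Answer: $\frac{486078251169}{3909776} \approx 1.2432 \cdot 10^{5}$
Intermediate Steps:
$b{\left(m,S \right)} = 49$
$d = - \frac{32}{147}$ ($d = - \frac{32}{49 + 98} = - \frac{32}{147} \approx -0.21769$)
$c = \frac{244361}{36480}$ ($c = \left(-21896\right) \left(- \frac{1}{4080}\right) + 12956 \cdot \frac{1}{9728} = \frac{161}{30} + \frac{3239}{2432} = \frac{244361}{36480} \approx 6.6985$)
$- \frac{47705}{c} - \frac{28614}{d} = - \frac{47705}{\frac{244361}{36480}} - \frac{28614}{- \frac{32}{147}} = \left(-47705\right) \frac{36480}{244361} - - \frac{2103129}{16} = - \frac{1740278400}{244361} + \frac{2103129}{16} = \frac{486078251169}{3909776}$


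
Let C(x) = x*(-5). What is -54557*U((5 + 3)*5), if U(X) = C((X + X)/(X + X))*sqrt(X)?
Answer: 545570*sqrt(10) ≈ 1.7252e+6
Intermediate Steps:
C(x) = -5*x
U(X) = -5*sqrt(X) (U(X) = (-5*(X + X)/(X + X))*sqrt(X) = (-5*2*X/(2*X))*sqrt(X) = (-5*2*X*1/(2*X))*sqrt(X) = (-5*1)*sqrt(X) = -5*sqrt(X))
-54557*U((5 + 3)*5) = -(-272785)*sqrt((5 + 3)*5) = -(-272785)*sqrt(8*5) = -(-272785)*sqrt(40) = -(-272785)*2*sqrt(10) = -(-545570)*sqrt(10) = 545570*sqrt(10)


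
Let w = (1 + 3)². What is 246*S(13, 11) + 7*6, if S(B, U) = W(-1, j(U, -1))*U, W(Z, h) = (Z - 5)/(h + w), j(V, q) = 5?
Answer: -5118/7 ≈ -731.14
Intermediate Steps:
w = 16 (w = 4² = 16)
W(Z, h) = (-5 + Z)/(16 + h) (W(Z, h) = (Z - 5)/(h + 16) = (-5 + Z)/(16 + h))
S(B, U) = -2*U/7 (S(B, U) = ((-5 - 1)/(16 + 5))*U = (-6/21)*U = ((1/21)*(-6))*U = -2*U/7)
246*S(13, 11) + 7*6 = 246*(-2/7*11) + 7*6 = 246*(-22/7) + 42 = -5412/7 + 42 = -5118/7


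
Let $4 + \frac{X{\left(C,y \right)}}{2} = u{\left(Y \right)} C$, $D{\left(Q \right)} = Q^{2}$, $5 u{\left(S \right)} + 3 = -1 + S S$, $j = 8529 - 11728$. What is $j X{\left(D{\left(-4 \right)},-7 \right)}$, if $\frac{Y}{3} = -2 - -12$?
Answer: $- \frac{91593768}{5} \approx -1.8319 \cdot 10^{7}$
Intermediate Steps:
$j = -3199$ ($j = 8529 - 11728 = -3199$)
$Y = 30$ ($Y = 3 \left(-2 - -12\right) = 3 \left(-2 + 12\right) = 3 \cdot 10 = 30$)
$u{\left(S \right)} = - \frac{4}{5} + \frac{S^{2}}{5}$ ($u{\left(S \right)} = - \frac{3}{5} + \frac{-1 + S S}{5} = - \frac{3}{5} + \frac{-1 + S^{2}}{5} = - \frac{3}{5} + \left(- \frac{1}{5} + \frac{S^{2}}{5}\right) = - \frac{4}{5} + \frac{S^{2}}{5}$)
$X{\left(C,y \right)} = -8 + \frac{1792 C}{5}$ ($X{\left(C,y \right)} = -8 + 2 \left(- \frac{4}{5} + \frac{30^{2}}{5}\right) C = -8 + 2 \left(- \frac{4}{5} + \frac{1}{5} \cdot 900\right) C = -8 + 2 \left(- \frac{4}{5} + 180\right) C = -8 + 2 \frac{896 C}{5} = -8 + \frac{1792 C}{5}$)
$j X{\left(D{\left(-4 \right)},-7 \right)} = - 3199 \left(-8 + \frac{1792 \left(-4\right)^{2}}{5}\right) = - 3199 \left(-8 + \frac{1792}{5} \cdot 16\right) = - 3199 \left(-8 + \frac{28672}{5}\right) = \left(-3199\right) \frac{28632}{5} = - \frac{91593768}{5}$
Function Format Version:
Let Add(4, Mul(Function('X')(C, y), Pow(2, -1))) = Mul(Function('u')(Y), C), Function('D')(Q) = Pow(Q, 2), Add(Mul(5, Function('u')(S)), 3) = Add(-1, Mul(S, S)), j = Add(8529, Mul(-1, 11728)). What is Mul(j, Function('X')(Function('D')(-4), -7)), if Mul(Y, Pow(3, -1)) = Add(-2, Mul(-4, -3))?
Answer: Rational(-91593768, 5) ≈ -1.8319e+7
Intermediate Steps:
j = -3199 (j = Add(8529, -11728) = -3199)
Y = 30 (Y = Mul(3, Add(-2, Mul(-4, -3))) = Mul(3, Add(-2, 12)) = Mul(3, 10) = 30)
Function('u')(S) = Add(Rational(-4, 5), Mul(Rational(1, 5), Pow(S, 2))) (Function('u')(S) = Add(Rational(-3, 5), Mul(Rational(1, 5), Add(-1, Mul(S, S)))) = Add(Rational(-3, 5), Mul(Rational(1, 5), Add(-1, Pow(S, 2)))) = Add(Rational(-3, 5), Add(Rational(-1, 5), Mul(Rational(1, 5), Pow(S, 2)))) = Add(Rational(-4, 5), Mul(Rational(1, 5), Pow(S, 2))))
Function('X')(C, y) = Add(-8, Mul(Rational(1792, 5), C)) (Function('X')(C, y) = Add(-8, Mul(2, Mul(Add(Rational(-4, 5), Mul(Rational(1, 5), Pow(30, 2))), C))) = Add(-8, Mul(2, Mul(Add(Rational(-4, 5), Mul(Rational(1, 5), 900)), C))) = Add(-8, Mul(2, Mul(Add(Rational(-4, 5), 180), C))) = Add(-8, Mul(2, Mul(Rational(896, 5), C))) = Add(-8, Mul(Rational(1792, 5), C)))
Mul(j, Function('X')(Function('D')(-4), -7)) = Mul(-3199, Add(-8, Mul(Rational(1792, 5), Pow(-4, 2)))) = Mul(-3199, Add(-8, Mul(Rational(1792, 5), 16))) = Mul(-3199, Add(-8, Rational(28672, 5))) = Mul(-3199, Rational(28632, 5)) = Rational(-91593768, 5)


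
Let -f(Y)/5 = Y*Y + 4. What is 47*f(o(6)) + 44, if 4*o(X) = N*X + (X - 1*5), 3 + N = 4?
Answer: -25851/16 ≈ -1615.7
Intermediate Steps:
N = 1 (N = -3 + 4 = 1)
o(X) = -5/4 + X/2 (o(X) = (1*X + (X - 1*5))/4 = (X + (X - 5))/4 = (X + (-5 + X))/4 = (-5 + 2*X)/4 = -5/4 + X/2)
f(Y) = -20 - 5*Y² (f(Y) = -5*(Y*Y + 4) = -5*(Y² + 4) = -5*(4 + Y²) = -20 - 5*Y²)
47*f(o(6)) + 44 = 47*(-20 - 5*(-5/4 + (½)*6)²) + 44 = 47*(-20 - 5*(-5/4 + 3)²) + 44 = 47*(-20 - 5*(7/4)²) + 44 = 47*(-20 - 5*49/16) + 44 = 47*(-20 - 245/16) + 44 = 47*(-565/16) + 44 = -26555/16 + 44 = -25851/16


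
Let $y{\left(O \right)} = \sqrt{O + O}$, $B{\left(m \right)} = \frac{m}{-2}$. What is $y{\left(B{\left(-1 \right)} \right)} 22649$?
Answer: $22649$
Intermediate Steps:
$B{\left(m \right)} = - \frac{m}{2}$ ($B{\left(m \right)} = m \left(- \frac{1}{2}\right) = - \frac{m}{2}$)
$y{\left(O \right)} = \sqrt{2} \sqrt{O}$ ($y{\left(O \right)} = \sqrt{2 O} = \sqrt{2} \sqrt{O}$)
$y{\left(B{\left(-1 \right)} \right)} 22649 = \sqrt{2} \sqrt{\left(- \frac{1}{2}\right) \left(-1\right)} 22649 = \frac{\sqrt{2}}{\sqrt{2}} \cdot 22649 = \sqrt{2} \frac{\sqrt{2}}{2} \cdot 22649 = 1 \cdot 22649 = 22649$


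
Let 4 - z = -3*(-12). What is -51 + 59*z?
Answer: -1939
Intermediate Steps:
z = -32 (z = 4 - (-3)*(-12) = 4 - 1*36 = 4 - 36 = -32)
-51 + 59*z = -51 + 59*(-32) = -51 - 1888 = -1939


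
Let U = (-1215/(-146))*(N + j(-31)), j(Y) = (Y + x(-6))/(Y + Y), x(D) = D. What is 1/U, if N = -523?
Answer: -9052/39352635 ≈ -0.00023002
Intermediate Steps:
j(Y) = (-6 + Y)/(2*Y) (j(Y) = (Y - 6)/(Y + Y) = (-6 + Y)/((2*Y)) = (-6 + Y)*(1/(2*Y)) = (-6 + Y)/(2*Y))
U = -39352635/9052 (U = (-1215/(-146))*(-523 + (½)*(-6 - 31)/(-31)) = (-1215*(-1/146))*(-523 + (½)*(-1/31)*(-37)) = 1215*(-523 + 37/62)/146 = (1215/146)*(-32389/62) = -39352635/9052 ≈ -4347.4)
1/U = 1/(-39352635/9052) = -9052/39352635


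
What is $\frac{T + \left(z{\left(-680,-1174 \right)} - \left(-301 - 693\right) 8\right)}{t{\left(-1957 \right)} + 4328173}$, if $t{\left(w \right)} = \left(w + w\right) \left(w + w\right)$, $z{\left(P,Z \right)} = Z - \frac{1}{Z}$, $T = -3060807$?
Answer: $- \frac{3585430045}{23066246006} \approx -0.15544$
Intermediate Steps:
$t{\left(w \right)} = 4 w^{2}$ ($t{\left(w \right)} = 2 w 2 w = 4 w^{2}$)
$\frac{T + \left(z{\left(-680,-1174 \right)} - \left(-301 - 693\right) 8\right)}{t{\left(-1957 \right)} + 4328173} = \frac{-3060807 - \left(\frac{1378275}{1174} + \left(-301 - 693\right) 8\right)}{4 \left(-1957\right)^{2} + 4328173} = \frac{-3060807 - \left(\frac{1378275}{1174} - 7952\right)}{4 \cdot 3829849 + 4328173} = \frac{-3060807 + \left(\left(-1174 + \frac{1}{1174}\right) - -7952\right)}{15319396 + 4328173} = \frac{-3060807 + \left(- \frac{1378275}{1174} + 7952\right)}{19647569} = \left(-3060807 + \frac{7957373}{1174}\right) \frac{1}{19647569} = \left(- \frac{3585430045}{1174}\right) \frac{1}{19647569} = - \frac{3585430045}{23066246006}$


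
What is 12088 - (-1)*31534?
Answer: 43622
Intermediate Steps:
12088 - (-1)*31534 = 12088 - 1*(-31534) = 12088 + 31534 = 43622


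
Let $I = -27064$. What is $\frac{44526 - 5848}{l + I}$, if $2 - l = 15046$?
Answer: $- \frac{19339}{21054} \approx -0.91854$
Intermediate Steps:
$l = -15044$ ($l = 2 - 15046 = -15044$)
$\frac{44526 - 5848}{l + I} = \frac{44526 - 5848}{-15044 - 27064} = \frac{38678}{-42108} = 38678 \left(- \frac{1}{42108}\right) = - \frac{19339}{21054}$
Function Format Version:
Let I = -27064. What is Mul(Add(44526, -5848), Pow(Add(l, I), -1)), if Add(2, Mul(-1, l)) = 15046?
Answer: Rational(-19339, 21054) ≈ -0.91854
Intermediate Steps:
l = -15044 (l = Add(2, Mul(-1, 15046)) = Add(2, -15046) = -15044)
Mul(Add(44526, -5848), Pow(Add(l, I), -1)) = Mul(Add(44526, -5848), Pow(Add(-15044, -27064), -1)) = Mul(38678, Pow(-42108, -1)) = Mul(38678, Rational(-1, 42108)) = Rational(-19339, 21054)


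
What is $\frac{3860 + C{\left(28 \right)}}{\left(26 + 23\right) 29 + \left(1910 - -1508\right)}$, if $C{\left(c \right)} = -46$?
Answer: $\frac{3814}{4839} \approx 0.78818$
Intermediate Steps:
$\frac{3860 + C{\left(28 \right)}}{\left(26 + 23\right) 29 + \left(1910 - -1508\right)} = \frac{3860 - 46}{\left(26 + 23\right) 29 + \left(1910 - -1508\right)} = \frac{3814}{49 \cdot 29 + \left(1910 + 1508\right)} = \frac{3814}{1421 + 3418} = \frac{3814}{4839}$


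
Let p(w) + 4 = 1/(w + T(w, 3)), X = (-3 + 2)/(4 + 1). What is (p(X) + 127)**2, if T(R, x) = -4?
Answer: 6646084/441 ≈ 15070.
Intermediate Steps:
X = -1/5 ≈ -0.20000
p(w) = -4 + 1/(-4 + w) (p(w) = -4 + 1/(w - 4) = -4 + 1/(-4 + w))
(p(X) + 127)**2 = ((17 - 4*(-1/5))/(-4 - 1/5) + 127)**2 = ((17 + 4/5)/(-21/5) + 127)**2 = (-5/21*89/5 + 127)**2 = (-89/21 + 127)**2 = (2578/21)**2 = 6646084/441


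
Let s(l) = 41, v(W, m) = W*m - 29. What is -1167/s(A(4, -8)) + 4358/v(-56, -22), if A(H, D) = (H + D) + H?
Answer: -1225223/49323 ≈ -24.841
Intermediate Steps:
A(H, D) = D + 2*H (A(H, D) = (D + H) + H = D + 2*H)
v(W, m) = -29 + W*m
-1167/s(A(4, -8)) + 4358/v(-56, -22) = -1167/41 + 4358/(-29 - 56*(-22)) = -1167*1/41 + 4358/(-29 + 1232) = -1167/41 + 4358/1203 = -1225223/49323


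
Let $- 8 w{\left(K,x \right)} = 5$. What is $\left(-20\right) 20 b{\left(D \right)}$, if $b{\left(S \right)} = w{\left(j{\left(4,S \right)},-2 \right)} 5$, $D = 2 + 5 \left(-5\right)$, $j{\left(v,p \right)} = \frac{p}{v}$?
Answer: $1250$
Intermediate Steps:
$w{\left(K,x \right)} = - \frac{5}{8}$ ($w{\left(K,x \right)} = \left(- \frac{1}{8}\right) 5 = - \frac{5}{8}$)
$D = -23$ ($D = 2 - 25 = -23$)
$b{\left(S \right)} = - \frac{25}{8}$ ($b{\left(S \right)} = \left(- \frac{5}{8}\right) 5 = - \frac{25}{8}$)
$\left(-20\right) 20 b{\left(D \right)} = \left(-20\right) 20 \left(- \frac{25}{8}\right) = \left(-400\right) \left(- \frac{25}{8}\right) = 1250$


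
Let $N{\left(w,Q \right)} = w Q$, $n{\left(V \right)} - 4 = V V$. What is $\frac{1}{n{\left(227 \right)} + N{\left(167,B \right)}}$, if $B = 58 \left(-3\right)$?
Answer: $\frac{1}{22475} \approx 4.4494 \cdot 10^{-5}$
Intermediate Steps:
$n{\left(V \right)} = 4 + V^{2}$ ($n{\left(V \right)} = 4 + V V = 4 + V^{2}$)
$B = -174$
$N{\left(w,Q \right)} = Q w$
$\frac{1}{n{\left(227 \right)} + N{\left(167,B \right)}} = \frac{1}{\left(4 + 227^{2}\right) - 29058} = \frac{1}{\left(4 + 51529\right) - 29058} = \frac{1}{51533 - 29058} = \frac{1}{22475}$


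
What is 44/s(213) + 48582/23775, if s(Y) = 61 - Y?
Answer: 528197/301150 ≈ 1.7539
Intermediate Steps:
44/s(213) + 48582/23775 = 44/(61 - 1*213) + 48582/23775 = 44/(61 - 213) + 48582*(1/23775) = 44/(-152) + 16194/7925 = 44*(-1/152) + 16194/7925 = -11/38 + 16194/7925 = 528197/301150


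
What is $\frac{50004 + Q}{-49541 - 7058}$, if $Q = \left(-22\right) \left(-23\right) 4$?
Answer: $- \frac{52028}{56599} \approx -0.91924$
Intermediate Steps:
$Q = 2024$ ($Q = 506 \cdot 4 = 2024$)
$\frac{50004 + Q}{-49541 - 7058} = \frac{50004 + 2024}{-49541 - 7058} = \frac{52028}{-56599} = 52028 \left(- \frac{1}{56599}\right) = - \frac{52028}{56599}$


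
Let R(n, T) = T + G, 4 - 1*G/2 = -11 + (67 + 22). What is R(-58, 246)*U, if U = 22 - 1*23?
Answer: -98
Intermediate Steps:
G = -148 (G = 8 - 2*(-11 + (67 + 22)) = 8 - 2*(-11 + 89) = 8 - 2*78 = 8 - 156 = -148)
U = -1 (U = 22 - 23 = -1)
R(n, T) = -148 + T (R(n, T) = T - 148 = -148 + T)
R(-58, 246)*U = (-148 + 246)*(-1) = 98*(-1) = -98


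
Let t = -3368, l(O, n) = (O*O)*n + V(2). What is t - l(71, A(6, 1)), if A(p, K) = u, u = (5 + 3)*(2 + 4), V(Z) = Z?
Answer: -245338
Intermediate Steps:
u = 48 (u = 8*6 = 48)
A(p, K) = 48
l(O, n) = 2 + n*O**2 (l(O, n) = (O*O)*n + 2 = O**2*n + 2 = n*O**2 + 2 = 2 + n*O**2)
t - l(71, A(6, 1)) = -3368 - (2 + 48*71**2) = -3368 - (2 + 48*5041) = -3368 - (2 + 241968) = -3368 - 1*241970 = -3368 - 241970 = -245338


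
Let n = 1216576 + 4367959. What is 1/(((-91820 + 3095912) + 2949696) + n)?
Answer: 1/11538323 ≈ 8.6668e-8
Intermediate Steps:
n = 5584535
1/(((-91820 + 3095912) + 2949696) + n) = 1/(((-91820 + 3095912) + 2949696) + 5584535) = 1/((3004092 + 2949696) + 5584535) = 1/(5953788 + 5584535) = 1/11538323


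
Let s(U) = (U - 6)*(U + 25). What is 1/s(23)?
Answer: 1/816 ≈ 0.0012255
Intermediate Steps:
s(U) = (-6 + U)*(25 + U)
1/s(23) = 1/(-150 + 23**2 + 19*23) = 1/(-150 + 529 + 437) = 1/816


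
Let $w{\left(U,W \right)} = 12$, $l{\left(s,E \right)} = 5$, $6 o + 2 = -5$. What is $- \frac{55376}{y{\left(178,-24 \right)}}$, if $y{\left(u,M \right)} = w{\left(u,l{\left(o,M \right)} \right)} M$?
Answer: $\frac{3461}{18} \approx 192.28$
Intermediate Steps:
$o = - \frac{7}{6}$ ($o = - \frac{1}{3} + \frac{1}{6} \left(-5\right) = - \frac{1}{3} - \frac{5}{6} = - \frac{7}{6} \approx -1.1667$)
$y{\left(u,M \right)} = 12 M$
$- \frac{55376}{y{\left(178,-24 \right)}} = - \frac{55376}{12 \left(-24\right)} = - \frac{55376}{-288} = \left(-55376\right) \left(- \frac{1}{288}\right) = \frac{3461}{18}$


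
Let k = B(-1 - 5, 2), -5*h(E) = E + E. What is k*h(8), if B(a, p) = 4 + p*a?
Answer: 128/5 ≈ 25.600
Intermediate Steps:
h(E) = -2*E/5 (h(E) = -(E + E)/5 = -2*E/5)
B(a, p) = 4 + a*p
k = -8 (k = 4 + (-1 - 5)*2 = 4 - 6*2 = 4 - 12 = -8)
k*h(8) = -(-16)*8/5 = -8*(-16/5) = 128/5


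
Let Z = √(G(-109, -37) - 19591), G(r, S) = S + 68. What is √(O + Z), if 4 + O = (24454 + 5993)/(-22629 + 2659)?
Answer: √(-2203230190 + 797601800*I*√4890)/19970 ≈ 8.1988 + 8.5291*I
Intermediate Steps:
G(r, S) = 68 + S
Z = 2*I*√4890 (Z = √((68 - 37) - 19591) = √(31 - 19591) = √(-19560) = 2*I*√4890 ≈ 139.86*I)
O = -110327/19970 (O = -4 + (24454 + 5993)/(-22629 + 2659) = -4 + 30447/(-19970) = -4 + 30447*(-1/19970) = -4 - 30447/19970 = -110327/19970 ≈ -5.5246)
√(O + Z) = √(-110327/19970 + 2*I*√4890)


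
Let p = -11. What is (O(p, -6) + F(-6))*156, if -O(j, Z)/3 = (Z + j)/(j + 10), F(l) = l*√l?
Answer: -7956 - 936*I*√6 ≈ -7956.0 - 2292.7*I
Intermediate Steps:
F(l) = l^(3/2)
O(j, Z) = -3*(Z + j)/(10 + j) (O(j, Z) = -3*(Z + j)/(j + 10) = -3*(Z + j)/(10 + j))
(O(p, -6) + F(-6))*156 = (3*(-1*(-6) - 1*(-11))/(10 - 11) + (-6)^(3/2))*156 = (3*(6 + 11)/(-1) - 6*I*√6)*156 = (3*(-1)*17 - 6*I*√6)*156 = (-51 - 6*I*√6)*156 = -7956 - 936*I*√6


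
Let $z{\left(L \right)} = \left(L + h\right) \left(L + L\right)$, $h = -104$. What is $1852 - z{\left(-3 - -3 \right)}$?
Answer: $1852$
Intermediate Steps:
$z{\left(L \right)} = 2 L \left(-104 + L\right)$ ($z{\left(L \right)} = \left(L - 104\right) \left(L + L\right) = \left(-104 + L\right) 2 L = 2 L \left(-104 + L\right)$)
$1852 - z{\left(-3 - -3 \right)} = 1852 - 2 \left(-3 - -3\right) \left(-104 - 0\right) = 1852 - 2 \left(-3 + 3\right) \left(-104 + \left(-3 + 3\right)\right) = 1852 - 2 \cdot 0 \left(-104 + 0\right) = 1852 - 2 \cdot 0 \left(-104\right) = 1852 - 0 = 1852 + 0 = 1852$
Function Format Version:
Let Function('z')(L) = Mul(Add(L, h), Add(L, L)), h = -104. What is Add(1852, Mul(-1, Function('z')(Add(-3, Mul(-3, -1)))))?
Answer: 1852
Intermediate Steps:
Function('z')(L) = Mul(2, L, Add(-104, L)) (Function('z')(L) = Mul(Add(L, -104), Add(L, L)) = Mul(Add(-104, L), Mul(2, L)) = Mul(2, L, Add(-104, L)))
Add(1852, Mul(-1, Function('z')(Add(-3, Mul(-3, -1))))) = Add(1852, Mul(-1, Mul(2, Add(-3, Mul(-3, -1)), Add(-104, Add(-3, Mul(-3, -1)))))) = Add(1852, Mul(-1, Mul(2, Add(-3, 3), Add(-104, Add(-3, 3))))) = Add(1852, Mul(-1, Mul(2, 0, Add(-104, 0)))) = Add(1852, Mul(-1, Mul(2, 0, -104))) = Add(1852, Mul(-1, 0)) = Add(1852, 0) = 1852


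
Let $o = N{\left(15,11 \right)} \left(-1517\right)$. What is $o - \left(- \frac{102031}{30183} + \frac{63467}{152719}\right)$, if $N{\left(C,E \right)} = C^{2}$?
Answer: $- \frac{1573329920521697}{4609517577} \approx -3.4132 \cdot 10^{5}$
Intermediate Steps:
$o = -341325$ ($o = 15^{2} \left(-1517\right) = 225 \left(-1517\right) = -341325$)
$o - \left(- \frac{102031}{30183} + \frac{63467}{152719}\right) = -341325 - \left(- \frac{102031}{30183} + \frac{63467}{152719}\right) = -341325 - - \frac{13666447828}{4609517577} = -341325 + \left(\frac{102031}{30183} - \frac{63467}{152719}\right) = -341325 + \frac{13666447828}{4609517577} = - \frac{1573329920521697}{4609517577}$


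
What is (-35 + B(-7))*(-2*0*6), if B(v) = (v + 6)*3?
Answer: 0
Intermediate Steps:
B(v) = 18 + 3*v (B(v) = (6 + v)*3 = 18 + 3*v)
(-35 + B(-7))*(-2*0*6) = (-35 + (18 + 3*(-7)))*(-2*0*6) = (-35 + (18 - 21))*(0*6) = (-35 - 3)*0 = -38*0 = 0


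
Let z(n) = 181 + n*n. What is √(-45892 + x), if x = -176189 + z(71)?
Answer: I*√216859 ≈ 465.68*I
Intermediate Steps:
z(n) = 181 + n²
x = -170967 (x = -176189 + (181 + 71²) = -176189 + (181 + 5041) = -176189 + 5222 = -170967)
√(-45892 + x) = √(-45892 - 170967) = √(-216859) = I*√216859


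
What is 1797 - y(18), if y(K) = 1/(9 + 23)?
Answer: 57503/32 ≈ 1797.0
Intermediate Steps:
y(K) = 1/32
1797 - y(18) = 1797 - 1*1/32 = 1797 - 1/32 = 57503/32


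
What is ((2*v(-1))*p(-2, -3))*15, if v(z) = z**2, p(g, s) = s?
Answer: -90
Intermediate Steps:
((2*v(-1))*p(-2, -3))*15 = ((2*(-1)**2)*(-3))*15 = ((2*1)*(-3))*15 = (2*(-3))*15 = -6*15 = -90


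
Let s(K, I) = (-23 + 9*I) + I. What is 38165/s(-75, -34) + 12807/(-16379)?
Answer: -57250316/540507 ≈ -105.92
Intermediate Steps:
s(K, I) = -23 + 10*I
38165/s(-75, -34) + 12807/(-16379) = 38165/(-23 + 10*(-34)) + 12807/(-16379) = 38165/(-23 - 340) + 12807*(-1/16379) = 38165/(-363) - 12807/16379 = 38165*(-1/363) - 12807/16379 = -38165/363 - 12807/16379 = -57250316/540507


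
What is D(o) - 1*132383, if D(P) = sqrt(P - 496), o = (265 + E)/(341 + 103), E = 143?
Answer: -132383 + I*sqrt(677766)/37 ≈ -1.3238e+5 + 22.25*I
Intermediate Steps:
o = 34/37 (o = (265 + 143)/(341 + 103) = 408/444 = 408*(1/444) = 34/37 ≈ 0.91892)
D(P) = sqrt(-496 + P)
D(o) - 1*132383 = sqrt(-496 + 34/37) - 1*132383 = sqrt(-18318/37) - 132383 = I*sqrt(677766)/37 - 132383 = -132383 + I*sqrt(677766)/37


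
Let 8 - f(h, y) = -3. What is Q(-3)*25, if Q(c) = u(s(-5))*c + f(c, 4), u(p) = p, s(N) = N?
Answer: 650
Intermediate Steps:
f(h, y) = 11 (f(h, y) = 8 - 1*(-3) = 8 + 3 = 11)
Q(c) = 11 - 5*c (Q(c) = -5*c + 11 = 11 - 5*c)
Q(-3)*25 = (11 - 5*(-3))*25 = (11 + 15)*25 = 26*25 = 650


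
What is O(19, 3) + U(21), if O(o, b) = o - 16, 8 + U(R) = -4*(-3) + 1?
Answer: 8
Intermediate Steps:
U(R) = 5 (U(R) = -8 + (-4*(-3) + 1) = -8 + (12 + 1) = -8 + 13 = 5)
O(o, b) = -16 + o
O(19, 3) + U(21) = (-16 + 19) + 5 = 3 + 5 = 8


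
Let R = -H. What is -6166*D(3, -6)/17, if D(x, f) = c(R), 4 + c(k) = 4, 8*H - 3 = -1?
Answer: 0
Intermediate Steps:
H = 1/4 (H = 3/8 + (1/8)*(-1) = 3/8 - 1/8 = 1/4 ≈ 0.25000)
R = -1/4 (R = -1*1/4 = -1/4 ≈ -0.25000)
c(k) = 0 (c(k) = -4 + 4 = 0)
D(x, f) = 0
-6166*D(3, -6)/17 = -0/17 = -6166*0 = 0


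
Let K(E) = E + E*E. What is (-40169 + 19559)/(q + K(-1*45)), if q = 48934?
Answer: -10305/25457 ≈ -0.40480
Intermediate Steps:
K(E) = E + E²
(-40169 + 19559)/(q + K(-1*45)) = (-40169 + 19559)/(48934 + (-1*45)*(1 - 1*45)) = -20610/(48934 - 45*(1 - 45)) = -20610/(48934 - 45*(-44)) = -20610/(48934 + 1980) = -20610/50914 = -20610*1/50914 = -10305/25457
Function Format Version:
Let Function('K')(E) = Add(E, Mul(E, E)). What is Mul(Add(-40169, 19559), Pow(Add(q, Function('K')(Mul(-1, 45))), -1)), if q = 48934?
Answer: Rational(-10305, 25457) ≈ -0.40480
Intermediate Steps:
Function('K')(E) = Add(E, Pow(E, 2))
Mul(Add(-40169, 19559), Pow(Add(q, Function('K')(Mul(-1, 45))), -1)) = Mul(Add(-40169, 19559), Pow(Add(48934, Mul(Mul(-1, 45), Add(1, Mul(-1, 45)))), -1)) = Mul(-20610, Pow(Add(48934, Mul(-45, Add(1, -45))), -1)) = Mul(-20610, Pow(Add(48934, Mul(-45, -44)), -1)) = Mul(-20610, Pow(Add(48934, 1980), -1)) = Mul(-20610, Pow(50914, -1)) = Mul(-20610, Rational(1, 50914)) = Rational(-10305, 25457)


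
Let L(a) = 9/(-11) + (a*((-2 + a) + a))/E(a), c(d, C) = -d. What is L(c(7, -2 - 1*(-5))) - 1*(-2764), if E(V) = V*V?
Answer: 212941/77 ≈ 2765.5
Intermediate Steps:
E(V) = V²
L(a) = -9/11 + (-2 + 2*a)/a (L(a) = 9/(-11) + (a*((-2 + a) + a))/(a²) = 9*(-1/11) + (a*(-2 + 2*a))/a² = -9/11 + (-2 + 2*a)/a)
L(c(7, -2 - 1*(-5))) - 1*(-2764) = (13/11 - 2/((-1*7))) - 1*(-2764) = (13/11 - 2/(-7)) + 2764 = (13/11 - 2*(-⅐)) + 2764 = (13/11 + 2/7) + 2764 = 113/77 + 2764 = 212941/77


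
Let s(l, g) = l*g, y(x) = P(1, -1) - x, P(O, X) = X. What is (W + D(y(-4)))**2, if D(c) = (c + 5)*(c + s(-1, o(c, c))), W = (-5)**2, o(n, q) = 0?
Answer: 2401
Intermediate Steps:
W = 25
y(x) = -1 - x
s(l, g) = g*l
D(c) = c*(5 + c) (D(c) = (c + 5)*(c + 0*(-1)) = (5 + c)*(c + 0) = (5 + c)*c = c*(5 + c))
(W + D(y(-4)))**2 = (25 + (-1 - 1*(-4))*(5 + (-1 - 1*(-4))))**2 = (25 + (-1 + 4)*(5 + (-1 + 4)))**2 = (25 + 3*(5 + 3))**2 = (25 + 3*8)**2 = (25 + 24)**2 = 49**2 = 2401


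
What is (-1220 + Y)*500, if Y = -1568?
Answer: -1394000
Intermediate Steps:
(-1220 + Y)*500 = (-1220 - 1568)*500 = -2788*500 = -1394000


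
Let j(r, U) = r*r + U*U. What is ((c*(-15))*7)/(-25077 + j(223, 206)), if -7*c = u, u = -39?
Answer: -585/67088 ≈ -0.0087199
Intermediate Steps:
j(r, U) = U**2 + r**2 (j(r, U) = r**2 + U**2 = U**2 + r**2)
c = 39/7 (c = -1/7*(-39) = 39/7 ≈ 5.5714)
((c*(-15))*7)/(-25077 + j(223, 206)) = (((39/7)*(-15))*7)/(-25077 + (206**2 + 223**2)) = (-585/7*7)/(-25077 + (42436 + 49729)) = -585/(-25077 + 92165) = -585/67088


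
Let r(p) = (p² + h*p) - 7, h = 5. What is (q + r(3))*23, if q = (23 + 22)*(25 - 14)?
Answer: 11776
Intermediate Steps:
q = 495 (q = 45*11 = 495)
r(p) = -7 + p² + 5*p (r(p) = (p² + 5*p) - 7 = -7 + p² + 5*p)
(q + r(3))*23 = (495 + (-7 + 3² + 5*3))*23 = (495 + (-7 + 9 + 15))*23 = (495 + 17)*23 = 512*23 = 11776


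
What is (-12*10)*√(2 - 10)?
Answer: -240*I*√2 ≈ -339.41*I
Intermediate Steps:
(-12*10)*√(2 - 10) = -240*I*√2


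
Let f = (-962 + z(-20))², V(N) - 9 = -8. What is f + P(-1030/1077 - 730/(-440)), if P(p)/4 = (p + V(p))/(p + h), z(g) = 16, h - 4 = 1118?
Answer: 47611891416248/53202637 ≈ 8.9492e+5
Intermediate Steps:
h = 1122 (h = 4 + 1118 = 1122)
V(N) = 1 (V(N) = 9 - 8 = 1)
P(p) = 4*(1 + p)/(1122 + p) (P(p) = 4*((p + 1)/(p + 1122)) = 4*((1 + p)/(1122 + p)) = 4*(1 + p)/(1122 + p))
f = 894916 (f = (-962 + 16)² = (-946)² = 894916)
f + P(-1030/1077 - 730/(-440)) = 894916 + 4*(1 + (-1030/1077 - 730/(-440)))/(1122 + (-1030/1077 - 730/(-440))) = 894916 + 4*(1 + (-1030*1/1077 - 730*(-1/440)))/(1122 + (-1030*1/1077 - 730*(-1/440))) = 894916 + 4*(1 + (-1030/1077 + 73/44))/(1122 + (-1030/1077 + 73/44)) = 894916 + 4*(1 + 33301/47388)/(1122 + 33301/47388) = 894916 + 4*(80689/47388)/(53202637/47388) = 894916 + 4*(47388/53202637)*(80689/47388) = 894916 + 322756/53202637 = 47611891416248/53202637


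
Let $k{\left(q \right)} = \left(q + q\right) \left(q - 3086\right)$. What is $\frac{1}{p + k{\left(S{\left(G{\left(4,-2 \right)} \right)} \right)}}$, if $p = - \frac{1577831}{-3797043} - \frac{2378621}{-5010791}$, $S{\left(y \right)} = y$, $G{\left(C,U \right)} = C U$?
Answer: $\frac{19026188891013}{941889392768299576} \approx 2.02 \cdot 10^{-5}$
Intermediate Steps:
$p = \frac{16937907592024}{19026188891013}$ ($p = \left(-1577831\right) \left(- \frac{1}{3797043}\right) - - \frac{2378621}{5010791} = \frac{1577831}{3797043} + \frac{2378621}{5010791} = \frac{16937907592024}{19026188891013} \approx 0.89024$)
$k{\left(q \right)} = 2 q \left(-3086 + q\right)$
$\frac{1}{p + k{\left(S{\left(G{\left(4,-2 \right)} \right)} \right)}} = \frac{1}{\frac{16937907592024}{19026188891013} + 2 \cdot 4 \left(-2\right) \left(-3086 + 4 \left(-2\right)\right)} = \frac{1}{\frac{16937907592024}{19026188891013} + 2 \left(-8\right) \left(-3086 - 8\right)} = \frac{1}{\frac{16937907592024}{19026188891013} + 2 \left(-8\right) \left(-3094\right)} = \frac{1}{\frac{16937907592024}{19026188891013} + 49504} = \frac{1}{\frac{941889392768299576}{19026188891013}} = \frac{19026188891013}{941889392768299576}$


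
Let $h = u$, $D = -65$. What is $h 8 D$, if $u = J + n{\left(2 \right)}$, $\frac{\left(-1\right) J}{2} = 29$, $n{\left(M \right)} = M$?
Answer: $29120$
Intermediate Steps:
$J = -58$ ($J = \left(-2\right) 29 = -58$)
$u = -56$ ($u = -58 + 2 = -56$)
$h = -56$
$h 8 D = \left(-56\right) 8 \left(-65\right) = \left(-448\right) \left(-65\right) = 29120$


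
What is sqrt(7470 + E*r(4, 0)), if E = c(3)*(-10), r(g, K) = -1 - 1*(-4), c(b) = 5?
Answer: 2*sqrt(1830) ≈ 85.557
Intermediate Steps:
r(g, K) = 3 (r(g, K) = -1 + 4 = 3)
E = -50 (E = 5*(-10) = -50)
sqrt(7470 + E*r(4, 0)) = sqrt(7470 - 50*3) = sqrt(7470 - 150) = sqrt(7320) = 2*sqrt(1830)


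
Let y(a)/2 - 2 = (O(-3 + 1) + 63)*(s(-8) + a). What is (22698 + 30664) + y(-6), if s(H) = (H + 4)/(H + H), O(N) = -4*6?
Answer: 105835/2 ≈ 52918.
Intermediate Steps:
O(N) = -24
s(H) = (4 + H)/(2*H) (s(H) = (4 + H)/((2*H)) = (4 + H)*(1/(2*H)) = (4 + H)/(2*H))
y(a) = 47/2 + 78*a (y(a) = 4 + 2*((-24 + 63)*((½)*(4 - 8)/(-8) + a)) = 4 + 2*(39*((½)*(-⅛)*(-4) + a)) = 4 + 2*(39*(¼ + a)) = 4 + 2*(39/4 + 39*a) = 4 + (39/2 + 78*a) = 47/2 + 78*a)
(22698 + 30664) + y(-6) = (22698 + 30664) + (47/2 + 78*(-6)) = 53362 + (47/2 - 468) = 53362 - 889/2 = 105835/2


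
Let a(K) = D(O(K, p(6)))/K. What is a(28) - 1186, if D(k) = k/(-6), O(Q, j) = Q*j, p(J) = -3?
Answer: -2371/2 ≈ -1185.5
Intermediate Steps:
D(k) = -k/6 (D(k) = k*(-1/6) = -k/6)
a(K) = 1/2 (a(K) = (-K*(-3)/6)/K = (-(-1)*K/2)/K = (K/2)/K = 1/2)
a(28) - 1186 = 1/2 - 1186 = -2371/2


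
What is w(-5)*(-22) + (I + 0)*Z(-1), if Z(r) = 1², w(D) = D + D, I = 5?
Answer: 225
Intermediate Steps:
w(D) = 2*D
Z(r) = 1
w(-5)*(-22) + (I + 0)*Z(-1) = (2*(-5))*(-22) + (5 + 0)*1 = -10*(-22) + 5*1 = 220 + 5 = 225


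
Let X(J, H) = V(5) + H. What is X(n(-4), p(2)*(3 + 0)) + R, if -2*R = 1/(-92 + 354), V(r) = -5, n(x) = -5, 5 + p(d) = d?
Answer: -7337/524 ≈ -14.002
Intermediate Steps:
p(d) = -5 + d
R = -1/524 (R = -1/(2*(-92 + 354)) = -½/262 = -½*1/262 = -1/524 ≈ -0.0019084)
X(J, H) = -5 + H
X(n(-4), p(2)*(3 + 0)) + R = (-5 + (-5 + 2)*(3 + 0)) - 1/524 = (-5 - 3*3) - 1/524 = (-5 - 9) - 1/524 = -14 - 1/524 = -7337/524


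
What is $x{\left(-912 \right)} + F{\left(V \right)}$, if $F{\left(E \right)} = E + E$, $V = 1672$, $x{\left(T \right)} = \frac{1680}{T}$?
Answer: $\frac{63501}{19} \approx 3342.2$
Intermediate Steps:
$F{\left(E \right)} = 2 E$
$x{\left(-912 \right)} + F{\left(V \right)} = \frac{1680}{-912} + 2 \cdot 1672 = 1680 \left(- \frac{1}{912}\right) + 3344 = - \frac{35}{19} + 3344 = \frac{63501}{19}$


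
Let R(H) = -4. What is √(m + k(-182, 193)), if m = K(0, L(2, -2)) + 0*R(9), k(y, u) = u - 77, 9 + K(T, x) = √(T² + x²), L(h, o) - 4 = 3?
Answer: √114 ≈ 10.677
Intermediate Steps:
L(h, o) = 7 (L(h, o) = 4 + 3 = 7)
K(T, x) = -9 + √(T² + x²)
k(y, u) = -77 + u
m = -2 (m = (-9 + √(0² + 7²)) + 0*(-4) = (-9 + √(0 + 49)) + 0 = (-9 + √49) + 0 = (-9 + 7) + 0 = -2 + 0 = -2)
√(m + k(-182, 193)) = √(-2 + (-77 + 193)) = √(-2 + 116) = √114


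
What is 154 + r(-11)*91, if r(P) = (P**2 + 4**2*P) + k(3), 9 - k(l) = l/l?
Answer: -4123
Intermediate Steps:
k(l) = 8 (k(l) = 9 - l/l = 9 - 1*1 = 9 - 1 = 8)
r(P) = 8 + P**2 + 16*P (r(P) = (P**2 + 4**2*P) + 8 = (P**2 + 16*P) + 8 = 8 + P**2 + 16*P)
154 + r(-11)*91 = 154 + (8 + (-11)**2 + 16*(-11))*91 = 154 + (8 + 121 - 176)*91 = 154 - 47*91 = 154 - 4277 = -4123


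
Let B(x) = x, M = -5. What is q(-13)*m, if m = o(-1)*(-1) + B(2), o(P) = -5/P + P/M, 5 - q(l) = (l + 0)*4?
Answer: -912/5 ≈ -182.40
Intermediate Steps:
q(l) = 5 - 4*l (q(l) = 5 - (l + 0)*4 = 5 - l*4 = 5 - 4*l)
o(P) = -5/P - P/5 (o(P) = -5/P + P/(-5) = -5/P + P*(-⅕) = -5/P - P/5)
m = -16/5 (m = (-5/(-1) - ⅕*(-1))*(-1) + 2 = (-5*(-1) + ⅕)*(-1) + 2 = (5 + ⅕)*(-1) + 2 = (26/5)*(-1) + 2 = -26/5 + 2 = -16/5 ≈ -3.2000)
q(-13)*m = (5 - 4*(-13))*(-16/5) = (5 + 52)*(-16/5) = 57*(-16/5) = -912/5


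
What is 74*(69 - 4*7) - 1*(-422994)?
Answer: 426028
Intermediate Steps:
74*(69 - 4*7) - 1*(-422994) = 74*(69 - 28) + 422994 = 74*41 + 422994 = 3034 + 422994 = 426028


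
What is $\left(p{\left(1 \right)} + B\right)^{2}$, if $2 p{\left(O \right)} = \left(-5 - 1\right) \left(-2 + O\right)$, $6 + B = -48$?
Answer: $2601$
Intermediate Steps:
$B = -54$ ($B = -6 - 48 = -54$)
$p{\left(O \right)} = 6 - 3 O$ ($p{\left(O \right)} = \frac{\left(-5 - 1\right) \left(-2 + O\right)}{2} = \frac{\left(-6\right) \left(-2 + O\right)}{2} = \frac{12 - 6 O}{2} = 6 - 3 O$)
$\left(p{\left(1 \right)} + B\right)^{2} = \left(\left(6 - 3\right) - 54\right)^{2} = \left(3 - 54\right)^{2} = \left(-51\right)^{2} = 2601$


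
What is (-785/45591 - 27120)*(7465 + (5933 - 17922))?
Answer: 143425729780/1169 ≈ 1.2269e+8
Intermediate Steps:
(-785/45591 - 27120)*(7465 + (5933 - 17922)) = (-785*1/45591 - 27120)*(7465 - 11989) = (-785/45591 - 27120)*(-4524) = -1236428705/45591*(-4524) = 143425729780/1169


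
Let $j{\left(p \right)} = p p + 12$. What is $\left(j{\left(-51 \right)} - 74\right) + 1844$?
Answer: $4383$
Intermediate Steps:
$j{\left(p \right)} = 12 + p^{2}$ ($j{\left(p \right)} = p^{2} + 12 = 12 + p^{2}$)
$\left(j{\left(-51 \right)} - 74\right) + 1844 = \left(\left(12 + \left(-51\right)^{2}\right) - 74\right) + 1844 = \left(\left(12 + 2601\right) - 74\right) + 1844 = \left(2613 - 74\right) + 1844 = 2539 + 1844 = 4383$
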